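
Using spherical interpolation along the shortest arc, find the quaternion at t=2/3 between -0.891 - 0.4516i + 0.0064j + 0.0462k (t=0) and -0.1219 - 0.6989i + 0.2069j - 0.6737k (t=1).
-0.4602 - 0.7193i + 0.1605j - 0.4949k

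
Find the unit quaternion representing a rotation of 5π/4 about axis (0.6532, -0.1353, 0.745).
-0.3827 + 0.6035i - 0.125j + 0.6883k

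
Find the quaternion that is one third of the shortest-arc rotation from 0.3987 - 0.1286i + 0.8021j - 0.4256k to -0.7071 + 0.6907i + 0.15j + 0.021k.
0.6254 - 0.4041i + 0.5704j - 0.3467k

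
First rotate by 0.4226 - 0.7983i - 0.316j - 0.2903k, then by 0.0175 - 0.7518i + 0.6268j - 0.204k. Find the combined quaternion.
-0.4539 - 0.5781i + 0.204j + 0.6467k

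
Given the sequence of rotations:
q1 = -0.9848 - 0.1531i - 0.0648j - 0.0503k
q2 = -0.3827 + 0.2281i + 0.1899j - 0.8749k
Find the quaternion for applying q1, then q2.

q2 · q1 = 0.3801 - 0.2323i - 0.0168j + 0.8951k
0.3801 - 0.2323i - 0.0168j + 0.8951k


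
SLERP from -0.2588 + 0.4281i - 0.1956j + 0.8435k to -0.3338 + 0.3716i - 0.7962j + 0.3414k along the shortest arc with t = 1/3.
-0.3067 + 0.4408i - 0.4321j + 0.7245k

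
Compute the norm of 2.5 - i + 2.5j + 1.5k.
3.969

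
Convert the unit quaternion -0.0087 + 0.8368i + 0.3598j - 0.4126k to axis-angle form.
axis = (0.8368, 0.3598, -0.4126), θ = 181°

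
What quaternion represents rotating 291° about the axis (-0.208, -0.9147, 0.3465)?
-0.8241 - 0.1178i - 0.5181j + 0.1963k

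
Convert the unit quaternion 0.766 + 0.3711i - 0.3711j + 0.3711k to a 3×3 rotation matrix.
[[0.4491, -0.844, -0.2931], [0.2931, 0.4491, -0.844], [0.844, 0.2931, 0.4491]]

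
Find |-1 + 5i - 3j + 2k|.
√39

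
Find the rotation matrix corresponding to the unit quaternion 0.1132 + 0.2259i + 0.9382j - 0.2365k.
[[-0.8723, 0.4774, 0.1056], [0.3703, 0.7861, -0.4949], [-0.3193, -0.3926, -0.8625]]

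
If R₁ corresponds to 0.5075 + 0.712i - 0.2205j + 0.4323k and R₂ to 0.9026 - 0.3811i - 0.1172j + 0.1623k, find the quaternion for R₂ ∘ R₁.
0.6334 + 0.4344i + 0.0218j + 0.64k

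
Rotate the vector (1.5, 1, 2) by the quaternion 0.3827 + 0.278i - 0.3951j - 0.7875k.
(-1.926, -0.81, 1.698)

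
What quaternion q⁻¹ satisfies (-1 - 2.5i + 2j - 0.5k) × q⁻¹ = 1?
-0.087 + 0.2174i - 0.1739j + 0.0435k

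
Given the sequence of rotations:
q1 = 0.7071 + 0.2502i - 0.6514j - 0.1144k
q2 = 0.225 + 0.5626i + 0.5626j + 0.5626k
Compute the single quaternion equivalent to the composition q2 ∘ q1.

q2 · q1 = 0.4492 + 0.7562i + 0.4564j - 0.1352k
0.4492 + 0.7562i + 0.4564j - 0.1352k


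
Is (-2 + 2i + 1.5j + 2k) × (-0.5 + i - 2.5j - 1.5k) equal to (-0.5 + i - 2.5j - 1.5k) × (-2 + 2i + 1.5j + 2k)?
No: pq = 5.75 - 0.25i + 9.25j - 4.5k ≠ 5.75 - 5.75i - 0.75j + 8.5k = qp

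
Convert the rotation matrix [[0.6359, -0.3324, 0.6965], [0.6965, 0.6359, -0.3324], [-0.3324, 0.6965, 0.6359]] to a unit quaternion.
0.8526 + 0.3017i + 0.3017j + 0.3017k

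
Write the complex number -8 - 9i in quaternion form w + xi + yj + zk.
-8 - 9i + 0j + 0k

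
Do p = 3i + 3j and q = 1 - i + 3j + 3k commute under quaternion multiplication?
No: pq = -6 + 12i - 6j + 12k ≠ -6 - 6i + 12j - 12k = qp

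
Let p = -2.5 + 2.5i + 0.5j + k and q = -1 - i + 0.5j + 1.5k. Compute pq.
3.25 + 0.25i - 6.5j - 3k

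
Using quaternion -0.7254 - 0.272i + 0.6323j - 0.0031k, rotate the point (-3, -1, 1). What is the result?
(-1.168, -0.232, -3.095)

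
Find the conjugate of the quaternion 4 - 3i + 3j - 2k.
4 + 3i - 3j + 2k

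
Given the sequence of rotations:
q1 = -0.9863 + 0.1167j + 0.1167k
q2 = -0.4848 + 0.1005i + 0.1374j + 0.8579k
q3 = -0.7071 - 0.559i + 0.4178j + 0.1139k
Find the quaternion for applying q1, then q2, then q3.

q2 · q1 = 0.362 - 0.1832i - 0.2038j - 0.891k
q3 · q2 · q1 = -0.1717 - 0.4219i - 0.2236j + 0.8617k
-0.1717 - 0.4219i - 0.2236j + 0.8617k


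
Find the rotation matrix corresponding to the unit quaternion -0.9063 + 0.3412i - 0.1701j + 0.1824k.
[[0.8756, 0.2145, 0.4328], [-0.4467, 0.7006, 0.5564], [-0.1839, -0.6805, 0.7093]]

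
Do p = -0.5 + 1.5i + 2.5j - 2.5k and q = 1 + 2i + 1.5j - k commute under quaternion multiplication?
No: pq = -9.75 + 1.75i - 1.75j - 4.75k ≠ -9.75 - 0.75i + 5.25j + 0.75k = qp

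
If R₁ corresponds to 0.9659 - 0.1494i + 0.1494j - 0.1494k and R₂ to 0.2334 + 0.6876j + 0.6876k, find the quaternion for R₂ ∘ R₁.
0.2254 - 0.2403i + 0.5963j + 0.732k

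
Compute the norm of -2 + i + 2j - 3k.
√18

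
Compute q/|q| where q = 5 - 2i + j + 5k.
0.6742 - 0.2697i + 0.1348j + 0.6742k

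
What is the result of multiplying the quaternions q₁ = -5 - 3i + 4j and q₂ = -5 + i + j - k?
24 + 6i - 28j - 2k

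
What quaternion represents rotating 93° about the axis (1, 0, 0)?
0.6884 + 0.7254i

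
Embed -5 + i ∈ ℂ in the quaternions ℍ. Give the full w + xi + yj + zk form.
-5 + i + 0j + 0k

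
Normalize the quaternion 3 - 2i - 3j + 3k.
0.5388 - 0.3592i - 0.5388j + 0.5388k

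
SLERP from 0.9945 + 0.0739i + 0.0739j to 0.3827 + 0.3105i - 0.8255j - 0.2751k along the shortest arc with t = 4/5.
0.5936 + 0.2929i - 0.7092j - 0.2427k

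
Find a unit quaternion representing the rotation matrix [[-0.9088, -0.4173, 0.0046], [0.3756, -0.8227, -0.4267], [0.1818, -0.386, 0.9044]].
0.2079 + 0.0489i - 0.2131j + 0.9534k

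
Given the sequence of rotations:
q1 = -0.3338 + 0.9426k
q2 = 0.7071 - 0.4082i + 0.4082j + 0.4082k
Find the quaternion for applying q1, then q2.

q2 · q1 = -0.6208 + 0.521i + 0.2485j + 0.5303k
-0.6208 + 0.521i + 0.2485j + 0.5303k


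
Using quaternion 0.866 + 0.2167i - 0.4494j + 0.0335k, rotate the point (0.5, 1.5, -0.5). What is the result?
(0.3, 1.49, 0.663)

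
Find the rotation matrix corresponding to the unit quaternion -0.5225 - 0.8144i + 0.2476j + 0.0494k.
[[0.8725, -0.3517, -0.3392], [-0.4549, -0.3314, -0.8266], [0.1783, 0.8755, -0.4491]]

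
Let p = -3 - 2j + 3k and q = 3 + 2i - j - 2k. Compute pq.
-5 + i + 3j + 19k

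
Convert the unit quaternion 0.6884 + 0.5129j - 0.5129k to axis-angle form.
axis = (0, √2/2, -√2/2), θ = 93°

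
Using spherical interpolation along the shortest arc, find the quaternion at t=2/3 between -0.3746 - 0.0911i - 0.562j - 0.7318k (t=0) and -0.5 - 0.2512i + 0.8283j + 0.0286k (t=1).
0.2319 + 0.1586i - 0.8974j - 0.3402k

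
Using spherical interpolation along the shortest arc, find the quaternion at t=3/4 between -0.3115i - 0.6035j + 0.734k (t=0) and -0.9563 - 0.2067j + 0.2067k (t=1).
-0.8197 - 0.1028i - 0.3763j + 0.4194k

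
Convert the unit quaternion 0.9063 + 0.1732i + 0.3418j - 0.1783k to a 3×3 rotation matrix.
[[0.7028, 0.4416, 0.5578], [-0.2048, 0.8764, -0.4358], [-0.6813, 0.1921, 0.7063]]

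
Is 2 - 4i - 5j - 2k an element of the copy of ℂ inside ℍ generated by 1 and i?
No. The quaternion 2 - 4i - 5j - 2k has j-coefficient y = -5 and k-coefficient z = -2, not both zero, so it does not lie in the complex subalgebra spanned by 1 and i.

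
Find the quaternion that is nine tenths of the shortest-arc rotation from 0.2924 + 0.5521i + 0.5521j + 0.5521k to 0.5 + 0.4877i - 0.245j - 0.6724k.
-0.4445 - 0.3941i + 0.3208j + 0.7377k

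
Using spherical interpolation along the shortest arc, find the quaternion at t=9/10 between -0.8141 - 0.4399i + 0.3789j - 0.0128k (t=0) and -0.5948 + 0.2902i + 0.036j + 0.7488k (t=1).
-0.6676 + 0.2181i + 0.0828j + 0.707k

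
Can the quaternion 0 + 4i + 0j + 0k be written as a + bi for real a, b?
Yes. The quaternion 4i has j- and k-coefficients y = z = 0, so it lies in the complex subalgebra spanned by 1 and i.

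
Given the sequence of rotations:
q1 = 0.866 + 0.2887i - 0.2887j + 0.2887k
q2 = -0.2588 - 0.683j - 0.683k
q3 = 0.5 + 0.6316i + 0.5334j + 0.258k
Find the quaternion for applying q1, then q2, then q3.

q2 · q1 = -0.2241 - 0.4691i - 0.7139j - 0.469k
q3 · q2 · q1 = 0.686 - 0.4421i - 0.3013j - 0.493k
0.686 - 0.4421i - 0.3013j - 0.493k


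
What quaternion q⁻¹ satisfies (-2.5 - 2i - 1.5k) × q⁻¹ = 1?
-0.2 + 0.16i + 0.12k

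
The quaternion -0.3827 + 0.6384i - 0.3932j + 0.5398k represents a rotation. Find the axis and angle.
axis = (0.691, -0.4256, 0.5843), θ = 5π/4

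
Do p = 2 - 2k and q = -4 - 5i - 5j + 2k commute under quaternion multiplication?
No: pq = -4 - 20i + 12k ≠ -4 - 20j + 12k = qp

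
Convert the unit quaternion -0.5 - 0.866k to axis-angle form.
axis = (0, 0, -1), θ = 4π/3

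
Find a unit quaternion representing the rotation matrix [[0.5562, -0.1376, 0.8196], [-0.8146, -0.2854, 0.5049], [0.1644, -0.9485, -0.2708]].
0.5 - 0.7267i + 0.3276j - 0.3385k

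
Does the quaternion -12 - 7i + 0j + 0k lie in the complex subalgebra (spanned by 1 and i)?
Yes. The quaternion -12 - 7i has j- and k-coefficients y = z = 0, so it lies in the complex subalgebra spanned by 1 and i.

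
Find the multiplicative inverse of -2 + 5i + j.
-0.0667 - 0.1667i - 0.0333j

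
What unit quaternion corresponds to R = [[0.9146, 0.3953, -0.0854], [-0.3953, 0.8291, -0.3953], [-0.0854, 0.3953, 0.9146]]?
0.9563 + 0.2067i - 0.2067k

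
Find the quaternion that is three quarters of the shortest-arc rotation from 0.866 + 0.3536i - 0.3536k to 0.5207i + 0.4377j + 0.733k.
0.3172 - 0.3409i - 0.3954j - 0.7917k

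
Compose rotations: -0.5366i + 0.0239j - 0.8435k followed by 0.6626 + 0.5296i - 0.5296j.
0.2968 + 0.0912i + 0.4626j - 0.8304k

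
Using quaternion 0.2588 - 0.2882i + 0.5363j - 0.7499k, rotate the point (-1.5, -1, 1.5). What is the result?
(2.036, 0.354, 1.11)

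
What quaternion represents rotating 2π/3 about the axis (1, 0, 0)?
0.5 + 0.866i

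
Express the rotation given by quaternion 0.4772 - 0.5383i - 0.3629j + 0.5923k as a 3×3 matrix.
[[0.035, -0.1746, -0.984], [0.956, -0.2812, 0.0839], [-0.2913, -0.9436, 0.1571]]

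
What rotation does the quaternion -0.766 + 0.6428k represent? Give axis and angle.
axis = (0, 0, 1), θ = 280°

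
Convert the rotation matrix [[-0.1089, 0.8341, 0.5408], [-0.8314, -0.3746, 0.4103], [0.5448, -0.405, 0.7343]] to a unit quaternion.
0.5592 - 0.3645i - 0.0018j - 0.7446k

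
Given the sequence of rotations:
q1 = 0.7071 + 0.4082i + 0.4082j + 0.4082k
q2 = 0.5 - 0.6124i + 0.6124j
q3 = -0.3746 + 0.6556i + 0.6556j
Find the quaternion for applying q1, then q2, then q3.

q2 · q1 = 0.3535 + 0.0211i + 0.8871j - 0.2959k
q3 · q2 · q1 = -0.7278 + 0.0299i + 0.0934j + 0.6786k
-0.7278 + 0.0299i + 0.0934j + 0.6786k


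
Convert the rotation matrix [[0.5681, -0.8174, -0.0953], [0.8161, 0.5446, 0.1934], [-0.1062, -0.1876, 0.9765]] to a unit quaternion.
0.8788 - 0.1084i + 0.0031j + 0.4647k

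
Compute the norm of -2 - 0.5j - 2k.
2.872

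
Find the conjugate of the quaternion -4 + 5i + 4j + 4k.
-4 - 5i - 4j - 4k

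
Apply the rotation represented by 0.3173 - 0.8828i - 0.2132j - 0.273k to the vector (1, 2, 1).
(2.206, -0.536, -0.92)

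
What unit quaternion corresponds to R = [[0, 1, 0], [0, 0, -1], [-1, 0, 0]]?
-0.5 - 0.5i - 0.5j + 0.5k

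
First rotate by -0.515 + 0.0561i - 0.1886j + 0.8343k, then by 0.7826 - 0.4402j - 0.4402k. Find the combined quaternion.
-0.1188 - 0.4064i + 0.0544j + 0.9043k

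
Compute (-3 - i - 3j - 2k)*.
-3 + i + 3j + 2k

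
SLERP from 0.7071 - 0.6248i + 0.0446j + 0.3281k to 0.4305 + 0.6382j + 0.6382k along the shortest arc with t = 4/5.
0.5337 - 0.1474i + 0.5544j + 0.6213k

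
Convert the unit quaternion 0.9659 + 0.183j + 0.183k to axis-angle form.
axis = (0, √2/2, √2/2), θ = π/6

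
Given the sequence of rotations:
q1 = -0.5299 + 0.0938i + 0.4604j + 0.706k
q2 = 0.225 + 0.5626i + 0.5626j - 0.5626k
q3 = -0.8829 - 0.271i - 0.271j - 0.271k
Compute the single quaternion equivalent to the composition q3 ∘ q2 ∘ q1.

q2 · q1 = -0.0338 + 0.3792i - 0.6445j + 0.6632k
q3 · q2 · q1 = 0.1377 - 0.68i + 0.6552j - 0.299k
0.1377 - 0.68i + 0.6552j - 0.299k


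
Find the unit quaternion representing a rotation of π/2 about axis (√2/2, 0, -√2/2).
0.7071 + 0.5i - 0.5k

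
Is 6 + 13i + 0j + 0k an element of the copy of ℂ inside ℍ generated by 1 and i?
Yes. The quaternion 6 + 13i has j- and k-coefficients y = z = 0, so it lies in the complex subalgebra spanned by 1 and i.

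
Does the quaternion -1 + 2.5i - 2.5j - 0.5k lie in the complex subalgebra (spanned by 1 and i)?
No. The quaternion -1 + 2.5i - 2.5j - 0.5k has j-coefficient y = -2.5 and k-coefficient z = -0.5, not both zero, so it does not lie in the complex subalgebra spanned by 1 and i.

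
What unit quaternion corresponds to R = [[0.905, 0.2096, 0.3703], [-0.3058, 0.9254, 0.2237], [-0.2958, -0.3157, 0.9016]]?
0.9659 - 0.1396i + 0.1724j - 0.1334k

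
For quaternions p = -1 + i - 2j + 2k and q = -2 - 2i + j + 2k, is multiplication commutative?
No: pq = 2 - 6i - 3j - 9k ≠ 2 + 6i + 9j - 3k = qp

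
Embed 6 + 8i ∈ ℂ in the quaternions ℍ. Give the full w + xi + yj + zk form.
6 + 8i + 0j + 0k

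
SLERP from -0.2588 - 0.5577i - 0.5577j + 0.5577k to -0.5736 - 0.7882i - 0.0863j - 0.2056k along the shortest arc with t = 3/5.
-0.5075 - 0.7916i - 0.3181j + 0.1212k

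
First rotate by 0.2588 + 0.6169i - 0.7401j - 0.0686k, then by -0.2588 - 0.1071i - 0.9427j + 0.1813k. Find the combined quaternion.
-0.6862 + 0.0115i + 0.0521j + 0.7255k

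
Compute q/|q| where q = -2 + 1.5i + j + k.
-0.6963 + 0.5222i + 0.3482j + 0.3482k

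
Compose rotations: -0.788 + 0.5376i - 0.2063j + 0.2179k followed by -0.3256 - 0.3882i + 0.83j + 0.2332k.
0.5857 + 0.3598i - 0.3769j - 0.6208k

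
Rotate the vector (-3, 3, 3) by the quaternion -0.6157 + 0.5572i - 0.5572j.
(-0.942, 5.058, -0.726)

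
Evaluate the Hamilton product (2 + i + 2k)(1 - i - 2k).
7 - i - 2k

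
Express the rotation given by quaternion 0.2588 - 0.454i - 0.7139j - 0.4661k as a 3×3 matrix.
[[-0.4538, 0.8895, 0.0537], [0.407, 0.1533, 0.9005], [0.7927, 0.4305, -0.4315]]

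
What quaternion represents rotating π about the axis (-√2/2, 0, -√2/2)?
-0.7071i - 0.7071k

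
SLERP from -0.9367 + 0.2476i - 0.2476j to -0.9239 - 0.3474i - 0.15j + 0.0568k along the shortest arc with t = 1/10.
-0.9519 + 0.1886i - 0.2416j + 0.0061k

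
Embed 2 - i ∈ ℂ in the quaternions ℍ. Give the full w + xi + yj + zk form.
2 - i + 0j + 0k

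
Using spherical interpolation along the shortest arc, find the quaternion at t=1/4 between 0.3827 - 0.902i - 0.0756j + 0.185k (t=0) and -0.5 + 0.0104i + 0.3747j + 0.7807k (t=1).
0.527 - 0.8164i - 0.2046j - 0.1178k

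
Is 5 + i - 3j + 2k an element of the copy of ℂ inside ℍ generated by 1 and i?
No. The quaternion 5 + i - 3j + 2k has j-coefficient y = -3 and k-coefficient z = 2, not both zero, so it does not lie in the complex subalgebra spanned by 1 and i.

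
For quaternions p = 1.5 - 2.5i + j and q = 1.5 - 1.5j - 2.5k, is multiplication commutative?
No: pq = 3.75 - 6.25i - 7j ≠ 3.75 - 1.25i + 5.5j - 7.5k = qp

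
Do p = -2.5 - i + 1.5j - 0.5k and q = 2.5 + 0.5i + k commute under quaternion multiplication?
No: pq = -5.25 - 2.25i + 4.5j - 4.5k ≠ -5.25 - 5.25i + 3j - 3k = qp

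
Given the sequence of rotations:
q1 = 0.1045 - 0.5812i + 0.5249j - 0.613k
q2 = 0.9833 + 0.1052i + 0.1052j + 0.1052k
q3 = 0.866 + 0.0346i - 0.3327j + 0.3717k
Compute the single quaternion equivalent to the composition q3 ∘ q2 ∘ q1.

q2 · q1 = 0.1732 - 0.6802i + 0.5305j - 0.4754k
q3 · q2 · q1 = 0.5267 - 0.6221i + 0.1654j - 0.5553k
0.5267 - 0.6221i + 0.1654j - 0.5553k


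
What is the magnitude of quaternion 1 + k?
√2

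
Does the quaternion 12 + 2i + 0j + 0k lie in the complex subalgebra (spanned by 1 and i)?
Yes. The quaternion 12 + 2i has j- and k-coefficients y = z = 0, so it lies in the complex subalgebra spanned by 1 and i.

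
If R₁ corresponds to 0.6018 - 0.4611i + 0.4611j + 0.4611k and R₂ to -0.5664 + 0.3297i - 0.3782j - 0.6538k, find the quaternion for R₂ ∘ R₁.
0.287 + 0.5867i - 0.3393j - 0.677k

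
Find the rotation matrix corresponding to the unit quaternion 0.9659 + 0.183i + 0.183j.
[[0.933, 0.067, 0.3535], [0.067, 0.933, -0.3535], [-0.3535, 0.3535, 0.866]]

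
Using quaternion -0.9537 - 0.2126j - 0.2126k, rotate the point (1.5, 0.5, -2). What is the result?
(0.215, 0.882, -2.382)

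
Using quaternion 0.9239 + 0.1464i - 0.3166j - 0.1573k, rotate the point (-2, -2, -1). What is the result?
(-1.265, -0.878, -2.575)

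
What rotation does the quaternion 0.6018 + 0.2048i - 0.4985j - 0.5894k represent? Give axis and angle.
axis = (0.2564, -0.6242, -0.738), θ = 106°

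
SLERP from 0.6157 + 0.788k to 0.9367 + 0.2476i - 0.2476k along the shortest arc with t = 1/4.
0.8097 + 0.0778i + 0.5816k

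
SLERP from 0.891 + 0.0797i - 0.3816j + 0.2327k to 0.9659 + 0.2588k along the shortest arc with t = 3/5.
0.9542 + 0.0326i - 0.1561j + 0.2532k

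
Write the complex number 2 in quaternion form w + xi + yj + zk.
2 + 0i + 0j + 0k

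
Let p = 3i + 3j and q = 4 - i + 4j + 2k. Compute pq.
-9 + 18i + 6j + 15k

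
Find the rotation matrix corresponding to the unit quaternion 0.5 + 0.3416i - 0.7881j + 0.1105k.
[[-0.2666, -0.6489, -0.7126], [-0.4279, 0.7422, -0.5158], [0.8636, 0.1674, -0.4756]]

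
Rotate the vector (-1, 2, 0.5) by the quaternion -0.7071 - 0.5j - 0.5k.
(-1.061, 0.543, 1.957)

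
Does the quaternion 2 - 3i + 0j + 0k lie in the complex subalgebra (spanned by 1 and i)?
Yes. The quaternion 2 - 3i has j- and k-coefficients y = z = 0, so it lies in the complex subalgebra spanned by 1 and i.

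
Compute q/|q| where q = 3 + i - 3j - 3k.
0.5669 + 0.189i - 0.5669j - 0.5669k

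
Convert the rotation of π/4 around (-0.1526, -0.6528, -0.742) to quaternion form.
0.9239 - 0.0584i - 0.2498j - 0.284k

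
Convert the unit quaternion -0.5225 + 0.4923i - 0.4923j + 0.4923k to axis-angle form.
axis = (√3/3, -√3/3, √3/3), θ = 243°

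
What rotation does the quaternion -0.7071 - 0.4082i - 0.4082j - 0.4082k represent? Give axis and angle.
axis = (-√3/3, -√3/3, -√3/3), θ = 3π/2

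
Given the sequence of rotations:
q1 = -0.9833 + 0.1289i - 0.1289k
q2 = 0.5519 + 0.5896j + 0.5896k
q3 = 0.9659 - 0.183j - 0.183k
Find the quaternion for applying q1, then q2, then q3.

q2 · q1 = -0.4667 - 0.0049i - 0.5038j - 0.7269k
q3 · q2 · q1 = -0.676 + 0.0361i - 0.4003j - 0.6176k
-0.676 + 0.0361i - 0.4003j - 0.6176k


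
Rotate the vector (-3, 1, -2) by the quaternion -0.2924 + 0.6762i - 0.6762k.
(1.177, -2.806, 2.177)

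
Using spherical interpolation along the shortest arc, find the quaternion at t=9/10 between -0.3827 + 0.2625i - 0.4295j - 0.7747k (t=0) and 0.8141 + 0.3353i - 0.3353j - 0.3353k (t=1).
0.7317 + 0.3605i - 0.384j - 0.4326k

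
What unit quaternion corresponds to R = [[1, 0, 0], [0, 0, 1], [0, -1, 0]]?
0.7071 - 0.7071i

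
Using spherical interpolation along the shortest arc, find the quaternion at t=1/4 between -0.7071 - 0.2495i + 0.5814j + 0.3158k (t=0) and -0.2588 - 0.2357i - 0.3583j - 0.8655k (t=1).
-0.5246 - 0.1366i + 0.6231j + 0.5638k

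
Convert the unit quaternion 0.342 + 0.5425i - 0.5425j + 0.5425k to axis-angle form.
axis = (√3/3, -√3/3, √3/3), θ = 140°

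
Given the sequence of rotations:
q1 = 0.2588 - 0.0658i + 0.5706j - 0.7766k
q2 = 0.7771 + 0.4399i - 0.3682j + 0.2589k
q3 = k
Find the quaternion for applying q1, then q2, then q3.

q2 · q1 = 0.6412 + 0.2009i + 0.6727j - 0.3097k
q3 · q2 · q1 = 0.3097 - 0.6727i + 0.2009j + 0.6412k
0.3097 - 0.6727i + 0.2009j + 0.6412k


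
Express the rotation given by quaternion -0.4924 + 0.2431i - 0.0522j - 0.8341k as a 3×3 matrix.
[[-0.3969, -0.8468, -0.3541], [0.796, -0.5096, 0.3265], [-0.4569, -0.1523, 0.8764]]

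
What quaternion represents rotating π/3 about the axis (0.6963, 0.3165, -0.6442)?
0.866 + 0.3482i + 0.1583j - 0.3221k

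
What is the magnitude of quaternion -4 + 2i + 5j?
√45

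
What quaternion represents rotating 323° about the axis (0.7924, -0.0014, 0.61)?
-0.9483 + 0.2514i - 0.0004j + 0.1936k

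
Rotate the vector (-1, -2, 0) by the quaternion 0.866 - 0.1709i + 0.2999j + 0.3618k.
(0.9, -1.884, 0.801)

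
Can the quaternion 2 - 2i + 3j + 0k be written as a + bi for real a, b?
No. The quaternion 2 - 2i + 3j has j-coefficient y = 3 and k-coefficient z = 0, not both zero, so it does not lie in the complex subalgebra spanned by 1 and i.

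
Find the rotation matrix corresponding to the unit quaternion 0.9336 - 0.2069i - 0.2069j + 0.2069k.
[[0.8288, -0.3007, -0.4719], [0.4719, 0.8288, 0.3007], [0.3007, -0.4719, 0.8288]]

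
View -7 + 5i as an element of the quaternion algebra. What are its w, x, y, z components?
-7 + 5i + 0j + 0k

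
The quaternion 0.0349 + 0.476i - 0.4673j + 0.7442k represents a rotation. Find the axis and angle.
axis = (0.4763, -0.4676, 0.7447), θ = 176°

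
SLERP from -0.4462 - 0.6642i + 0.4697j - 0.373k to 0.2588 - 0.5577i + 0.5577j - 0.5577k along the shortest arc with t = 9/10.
0.1882 - 0.5847i + 0.5633j - 0.5526k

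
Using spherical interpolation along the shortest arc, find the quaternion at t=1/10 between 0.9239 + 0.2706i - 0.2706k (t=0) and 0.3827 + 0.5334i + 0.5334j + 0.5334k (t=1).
0.9244 + 0.3251i + 0.0688j - 0.1875k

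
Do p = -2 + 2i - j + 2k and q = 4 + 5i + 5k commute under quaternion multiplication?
No: pq = -28 - 7i - 4j + 3k ≠ -28 + 3i - 4j - 7k = qp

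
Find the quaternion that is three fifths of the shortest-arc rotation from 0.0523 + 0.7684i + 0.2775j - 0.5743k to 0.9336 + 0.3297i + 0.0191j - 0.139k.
0.681 + 0.6083i + 0.1495j - 0.3793k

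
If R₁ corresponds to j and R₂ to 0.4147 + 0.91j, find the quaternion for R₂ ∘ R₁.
-0.91 + 0.4147j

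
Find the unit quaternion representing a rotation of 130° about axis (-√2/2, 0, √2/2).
0.4226 - 0.6409i + 0.6409k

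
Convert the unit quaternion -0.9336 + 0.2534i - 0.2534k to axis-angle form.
axis = (√2/2, 0, -√2/2), θ = 318°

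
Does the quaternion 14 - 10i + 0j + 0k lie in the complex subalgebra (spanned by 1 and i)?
Yes. The quaternion 14 - 10i has j- and k-coefficients y = z = 0, so it lies in the complex subalgebra spanned by 1 and i.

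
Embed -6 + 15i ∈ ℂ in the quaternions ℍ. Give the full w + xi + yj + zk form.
-6 + 15i + 0j + 0k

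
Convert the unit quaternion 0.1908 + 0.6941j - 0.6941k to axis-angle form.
axis = (0, √2/2, -√2/2), θ = 158°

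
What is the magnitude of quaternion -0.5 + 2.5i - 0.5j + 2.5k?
√13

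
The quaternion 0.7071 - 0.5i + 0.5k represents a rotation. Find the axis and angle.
axis = (-√2/2, 0, √2/2), θ = π/2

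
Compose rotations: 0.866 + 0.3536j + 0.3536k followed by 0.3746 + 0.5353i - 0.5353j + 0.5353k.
0.3244 + 0.085i - 0.5204j + 0.7853k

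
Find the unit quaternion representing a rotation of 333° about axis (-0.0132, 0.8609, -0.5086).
-0.9724 - 0.0031i + 0.201j - 0.1187k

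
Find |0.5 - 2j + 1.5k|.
2.55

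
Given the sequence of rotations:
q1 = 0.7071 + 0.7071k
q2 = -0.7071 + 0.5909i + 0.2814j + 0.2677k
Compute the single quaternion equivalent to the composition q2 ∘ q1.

q2 · q1 = -0.6893 + 0.6168i - 0.2188j - 0.3107k
-0.6893 + 0.6168i - 0.2188j - 0.3107k


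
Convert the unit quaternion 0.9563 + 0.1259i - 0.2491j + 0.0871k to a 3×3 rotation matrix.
[[0.8607, -0.2293, -0.4545], [0.1039, 0.9531, -0.2842], [0.4984, 0.1974, 0.8442]]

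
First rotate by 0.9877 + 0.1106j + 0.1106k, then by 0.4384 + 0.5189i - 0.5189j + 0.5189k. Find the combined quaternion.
0.433 + 0.3977i - 0.5214j + 0.6184k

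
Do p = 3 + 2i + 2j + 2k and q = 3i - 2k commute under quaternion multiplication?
No: pq = -2 + 5i + 10j - 12k ≠ -2 + 13i - 10j = qp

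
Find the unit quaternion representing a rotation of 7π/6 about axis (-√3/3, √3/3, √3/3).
-0.2588 - 0.5577i + 0.5577j + 0.5577k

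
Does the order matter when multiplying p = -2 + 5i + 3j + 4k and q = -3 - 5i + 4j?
Yes: pq = 19 - 21i - 37j + 23k ≠ 19 + 11i + 3j - 47k = qp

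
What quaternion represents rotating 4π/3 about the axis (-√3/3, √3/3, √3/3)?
-0.5 - 0.5i + 0.5j + 0.5k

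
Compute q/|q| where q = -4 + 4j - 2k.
-0.6667 + 0.6667j - 0.3333k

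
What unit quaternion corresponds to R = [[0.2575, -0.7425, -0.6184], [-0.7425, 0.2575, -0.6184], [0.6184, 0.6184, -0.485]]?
0.5074 + 0.6093i - 0.6093j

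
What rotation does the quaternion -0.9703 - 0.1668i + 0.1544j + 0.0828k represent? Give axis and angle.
axis = (-0.6895, 0.6383, 0.3423), θ = 332°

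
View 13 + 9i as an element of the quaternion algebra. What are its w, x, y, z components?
13 + 9i + 0j + 0k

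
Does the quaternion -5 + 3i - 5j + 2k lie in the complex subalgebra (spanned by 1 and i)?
No. The quaternion -5 + 3i - 5j + 2k has j-coefficient y = -5 and k-coefficient z = 2, not both zero, so it does not lie in the complex subalgebra spanned by 1 and i.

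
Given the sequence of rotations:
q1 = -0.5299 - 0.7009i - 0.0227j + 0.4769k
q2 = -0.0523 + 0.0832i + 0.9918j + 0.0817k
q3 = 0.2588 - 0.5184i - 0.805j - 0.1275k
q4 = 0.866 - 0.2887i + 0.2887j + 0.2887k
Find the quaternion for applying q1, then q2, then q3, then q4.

q2 · q1 = 0.0696 + 0.4674i - 0.6213j + 0.625k
q3 · q2 · q1 = -0.1601 - 0.4975i + 0.0476j + 0.8512k
q4 · q3 · q2 · q1 = -0.5418 - 0.1526i + 0.0971j + 0.8208k
-0.5418 - 0.1526i + 0.0971j + 0.8208k


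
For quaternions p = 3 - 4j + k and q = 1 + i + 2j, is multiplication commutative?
No: pq = 11 + i + 3j + 5k ≠ 11 + 5i + j - 3k = qp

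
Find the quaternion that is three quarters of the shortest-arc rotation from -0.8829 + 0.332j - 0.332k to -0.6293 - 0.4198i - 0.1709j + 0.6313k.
-0.8273 - 0.3588i - 0.0372j + 0.4306k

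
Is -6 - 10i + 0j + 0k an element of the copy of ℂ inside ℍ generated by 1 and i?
Yes. The quaternion -6 - 10i has j- and k-coefficients y = z = 0, so it lies in the complex subalgebra spanned by 1 and i.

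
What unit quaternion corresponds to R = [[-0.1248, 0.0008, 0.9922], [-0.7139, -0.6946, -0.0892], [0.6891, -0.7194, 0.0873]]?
-0.2588 + 0.6088i - 0.2928j + 0.6904k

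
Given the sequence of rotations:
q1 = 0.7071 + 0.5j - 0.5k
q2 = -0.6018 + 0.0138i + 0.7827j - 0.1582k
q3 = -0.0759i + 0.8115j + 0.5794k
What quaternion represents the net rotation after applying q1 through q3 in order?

q2 · q1 = -0.896 - 0.3025i + 0.2594j + 0.1959k
q3 · q2 · q1 = -0.347 + 0.0767i - 0.8875j - 0.2934k
-0.347 + 0.0767i - 0.8875j - 0.2934k


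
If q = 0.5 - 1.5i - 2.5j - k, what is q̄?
0.5 + 1.5i + 2.5j + k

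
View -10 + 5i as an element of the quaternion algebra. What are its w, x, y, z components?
-10 + 5i + 0j + 0k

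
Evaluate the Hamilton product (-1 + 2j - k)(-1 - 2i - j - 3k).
-5i + j + 8k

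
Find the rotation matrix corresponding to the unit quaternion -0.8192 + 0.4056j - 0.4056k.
[[0.342, -0.6645, -0.6645], [0.6645, 0.671, -0.329], [0.6645, -0.329, 0.671]]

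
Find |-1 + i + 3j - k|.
√12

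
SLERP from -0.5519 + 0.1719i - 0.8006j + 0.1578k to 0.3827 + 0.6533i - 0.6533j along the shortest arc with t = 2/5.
-0.1981 + 0.4351i - 0.8715j + 0.1095k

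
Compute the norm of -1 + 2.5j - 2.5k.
3.674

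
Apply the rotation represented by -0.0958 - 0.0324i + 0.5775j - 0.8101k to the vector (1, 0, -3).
(-0.805, 2.943, -0.83)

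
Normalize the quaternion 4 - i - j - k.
0.9177 - 0.2294i - 0.2294j - 0.2294k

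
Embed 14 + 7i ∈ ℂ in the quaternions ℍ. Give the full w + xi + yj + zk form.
14 + 7i + 0j + 0k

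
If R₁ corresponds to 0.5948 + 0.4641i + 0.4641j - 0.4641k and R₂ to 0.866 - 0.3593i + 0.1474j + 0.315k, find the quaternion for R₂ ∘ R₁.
0.7596 - 0.0264i + 0.469j - 0.4497k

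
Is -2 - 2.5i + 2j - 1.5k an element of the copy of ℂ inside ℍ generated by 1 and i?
No. The quaternion -2 - 2.5i + 2j - 1.5k has j-coefficient y = 2 and k-coefficient z = -1.5, not both zero, so it does not lie in the complex subalgebra spanned by 1 and i.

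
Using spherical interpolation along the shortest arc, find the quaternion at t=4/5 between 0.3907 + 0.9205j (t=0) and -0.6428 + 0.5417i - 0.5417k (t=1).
0.6823 - 0.4864i + 0.2476j + 0.4864k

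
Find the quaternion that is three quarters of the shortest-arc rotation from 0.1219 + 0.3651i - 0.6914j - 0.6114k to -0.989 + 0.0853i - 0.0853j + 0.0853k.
0.936 + 0.0563i - 0.1753j - 0.2999k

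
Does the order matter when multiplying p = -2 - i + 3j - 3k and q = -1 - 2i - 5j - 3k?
Yes: pq = 6 - 19i + 10j + 20k ≠ 6 + 29i + 4j - 2k = qp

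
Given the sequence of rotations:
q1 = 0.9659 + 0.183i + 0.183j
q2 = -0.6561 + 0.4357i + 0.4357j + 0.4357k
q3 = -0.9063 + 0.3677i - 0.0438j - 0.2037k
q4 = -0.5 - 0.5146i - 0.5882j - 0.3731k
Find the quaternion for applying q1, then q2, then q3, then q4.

q2 · q1 = -0.7932 + 0.221i + 0.3805j + 0.4208k
q3 · q2 · q1 = 0.74 - 0.4329i - 0.5099j - 0.0702k
q4 · q3 · q2 · q1 = -0.9189 - 0.3133i - 0.0549j - 0.2332k
-0.9189 - 0.3133i - 0.0549j - 0.2332k


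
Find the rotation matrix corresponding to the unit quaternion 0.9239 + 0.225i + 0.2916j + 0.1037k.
[[0.8084, -0.0604, 0.5855], [0.3228, 0.8772, -0.3553], [-0.4922, 0.4762, 0.7287]]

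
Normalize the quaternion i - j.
0.7071i - 0.7071j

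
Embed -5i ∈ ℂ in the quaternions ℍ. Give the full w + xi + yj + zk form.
0 - 5i + 0j + 0k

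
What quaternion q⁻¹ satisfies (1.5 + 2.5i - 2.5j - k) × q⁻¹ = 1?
0.0952 - 0.1587i + 0.1587j + 0.0635k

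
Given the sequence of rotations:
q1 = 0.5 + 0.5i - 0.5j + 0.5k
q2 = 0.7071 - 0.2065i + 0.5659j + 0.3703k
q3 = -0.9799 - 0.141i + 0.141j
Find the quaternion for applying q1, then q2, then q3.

q2 · q1 = 0.5546 + 0.7184i + 0.2178j + 0.359k
q3 · q2 · q1 = -0.4729 - 0.7315i - 0.0846j - 0.4838k
-0.4729 - 0.7315i - 0.0846j - 0.4838k


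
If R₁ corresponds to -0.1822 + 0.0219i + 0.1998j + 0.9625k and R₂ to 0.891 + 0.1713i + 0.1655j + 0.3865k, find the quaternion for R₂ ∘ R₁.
-0.5712 + 0.0704i - 0.0085j + 0.8178k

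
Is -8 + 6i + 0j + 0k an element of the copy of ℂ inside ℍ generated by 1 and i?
Yes. The quaternion -8 + 6i has j- and k-coefficients y = z = 0, so it lies in the complex subalgebra spanned by 1 and i.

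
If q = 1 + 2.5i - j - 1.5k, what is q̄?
1 - 2.5i + j + 1.5k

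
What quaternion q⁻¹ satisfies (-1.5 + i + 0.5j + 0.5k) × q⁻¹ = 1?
-0.4 - 0.2667i - 0.1333j - 0.1333k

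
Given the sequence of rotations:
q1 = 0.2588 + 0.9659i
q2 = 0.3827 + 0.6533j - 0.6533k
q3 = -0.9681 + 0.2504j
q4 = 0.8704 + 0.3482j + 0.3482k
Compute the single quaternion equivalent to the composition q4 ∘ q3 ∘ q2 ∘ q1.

q2 · q1 = 0.099 + 0.3696i - 0.4619j - 0.8001k
q3 · q2 · q1 = 0.0198 - 0.5582i + 0.472j + 0.682k
q4 · q3 · q2 · q1 = -0.3846 - 0.4127i + 0.2234j + 0.7949k
-0.3846 - 0.4127i + 0.2234j + 0.7949k


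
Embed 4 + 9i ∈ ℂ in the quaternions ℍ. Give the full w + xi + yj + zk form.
4 + 9i + 0j + 0k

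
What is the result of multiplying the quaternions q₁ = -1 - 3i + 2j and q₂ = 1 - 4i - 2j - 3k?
-9 - 5i - 5j + 17k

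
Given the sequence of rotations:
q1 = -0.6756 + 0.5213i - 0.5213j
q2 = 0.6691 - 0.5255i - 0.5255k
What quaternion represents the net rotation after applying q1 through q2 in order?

q2 · q1 = -0.1781 + 0.4299i - 0.6227j + 0.629k
-0.1781 + 0.4299i - 0.6227j + 0.629k


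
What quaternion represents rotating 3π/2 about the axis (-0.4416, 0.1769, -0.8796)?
-0.7071 - 0.3123i + 0.1251j - 0.622k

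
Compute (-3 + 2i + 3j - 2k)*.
-3 - 2i - 3j + 2k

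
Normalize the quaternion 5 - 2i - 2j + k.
0.8575 - 0.343i - 0.343j + 0.1715k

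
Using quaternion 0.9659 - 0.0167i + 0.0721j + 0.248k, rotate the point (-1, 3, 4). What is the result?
(-1.787, 2.425, 4.114)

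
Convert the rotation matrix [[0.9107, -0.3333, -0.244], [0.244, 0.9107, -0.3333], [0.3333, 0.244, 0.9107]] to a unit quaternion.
0.9659 + 0.1494i - 0.1494j + 0.1494k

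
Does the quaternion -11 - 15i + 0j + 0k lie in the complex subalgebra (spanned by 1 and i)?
Yes. The quaternion -11 - 15i has j- and k-coefficients y = z = 0, so it lies in the complex subalgebra spanned by 1 and i.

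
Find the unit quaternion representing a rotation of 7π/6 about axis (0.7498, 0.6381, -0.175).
-0.2588 + 0.7243i + 0.6164j - 0.169k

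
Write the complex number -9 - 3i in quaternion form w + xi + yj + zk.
-9 - 3i + 0j + 0k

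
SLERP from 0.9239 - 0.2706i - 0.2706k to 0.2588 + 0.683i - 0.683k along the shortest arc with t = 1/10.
0.9209 - 0.1661i - 0.3526k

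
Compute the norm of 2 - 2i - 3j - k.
√18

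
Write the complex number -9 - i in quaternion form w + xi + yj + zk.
-9 - i + 0j + 0k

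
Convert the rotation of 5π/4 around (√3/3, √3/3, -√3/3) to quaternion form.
-0.3827 + 0.5334i + 0.5334j - 0.5334k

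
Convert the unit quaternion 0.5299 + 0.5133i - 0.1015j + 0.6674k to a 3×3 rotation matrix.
[[0.0885, -0.8115, 0.5776], [0.6031, -0.4178, -0.6795], [0.7927, 0.4085, 0.4524]]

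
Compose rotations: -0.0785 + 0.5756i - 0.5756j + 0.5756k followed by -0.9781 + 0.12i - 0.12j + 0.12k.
-0.1304 - 0.5724i + 0.5724j - 0.5724k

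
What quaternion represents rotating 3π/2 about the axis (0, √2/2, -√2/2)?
-0.7071 + 0.5j - 0.5k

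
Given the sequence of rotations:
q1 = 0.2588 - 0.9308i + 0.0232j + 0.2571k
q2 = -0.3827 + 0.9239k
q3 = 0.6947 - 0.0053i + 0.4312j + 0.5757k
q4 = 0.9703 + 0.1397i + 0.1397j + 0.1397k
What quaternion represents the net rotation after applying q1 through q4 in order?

q2 · q1 = -0.3366 + 0.3348i - 0.8688j + 0.1407k
q3 · q2 · q1 = 0.0616 + 0.7952i - 0.5552j - 0.2358k
q4 · q3 · q2 · q1 = 0.0592 + 0.8248i - 0.3861j - 0.4088k
0.0592 + 0.8248i - 0.3861j - 0.4088k


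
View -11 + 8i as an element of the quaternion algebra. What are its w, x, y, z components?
-11 + 8i + 0j + 0k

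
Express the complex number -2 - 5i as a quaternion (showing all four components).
-2 - 5i + 0j + 0k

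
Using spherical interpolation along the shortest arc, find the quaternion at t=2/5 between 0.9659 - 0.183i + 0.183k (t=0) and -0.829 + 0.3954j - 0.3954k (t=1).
0.94 - 0.1129i - 0.1641j + 0.277k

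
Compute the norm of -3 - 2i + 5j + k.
√39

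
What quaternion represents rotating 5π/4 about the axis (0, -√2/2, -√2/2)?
-0.3827 - 0.6533j - 0.6533k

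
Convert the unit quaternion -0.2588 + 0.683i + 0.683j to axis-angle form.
axis = (√2/2, √2/2, 0), θ = 7π/6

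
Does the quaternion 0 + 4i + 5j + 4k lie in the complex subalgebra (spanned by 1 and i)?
No. The quaternion 4i + 5j + 4k has j-coefficient y = 5 and k-coefficient z = 4, not both zero, so it does not lie in the complex subalgebra spanned by 1 and i.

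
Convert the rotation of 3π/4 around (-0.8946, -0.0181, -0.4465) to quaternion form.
0.3827 - 0.8265i - 0.0167j - 0.4125k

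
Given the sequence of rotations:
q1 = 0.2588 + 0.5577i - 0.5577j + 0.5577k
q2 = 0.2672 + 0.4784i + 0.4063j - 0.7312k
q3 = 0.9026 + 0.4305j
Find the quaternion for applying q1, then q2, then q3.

q2 · q1 = 0.4367 + 0.0916i - 0.7185j - 0.5336k
q3 · q2 · q1 = 0.7035 - 0.147i - 0.4605j - 0.5211k
0.7035 - 0.147i - 0.4605j - 0.5211k


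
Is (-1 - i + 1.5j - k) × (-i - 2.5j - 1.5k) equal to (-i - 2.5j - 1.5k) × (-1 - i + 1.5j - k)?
No: pq = 1.25 - 3.75i + 2j + 5.5k ≠ 1.25 + 5.75i + 3j - 2.5k = qp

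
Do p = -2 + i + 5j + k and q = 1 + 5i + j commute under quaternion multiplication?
No: pq = -12 - 10i + 8j - 23k ≠ -12 - 8i - 2j + 25k = qp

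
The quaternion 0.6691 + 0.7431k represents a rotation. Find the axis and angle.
axis = (0, 0, 1), θ = 96°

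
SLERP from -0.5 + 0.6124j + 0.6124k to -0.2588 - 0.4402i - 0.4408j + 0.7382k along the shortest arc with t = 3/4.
-0.3823 - 0.3742i - 0.176j + 0.8263k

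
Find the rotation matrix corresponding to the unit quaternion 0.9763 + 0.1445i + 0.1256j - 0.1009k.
[[0.9481, 0.2333, 0.2161], [-0.1607, 0.9379, -0.3075], [-0.2744, 0.2568, 0.9267]]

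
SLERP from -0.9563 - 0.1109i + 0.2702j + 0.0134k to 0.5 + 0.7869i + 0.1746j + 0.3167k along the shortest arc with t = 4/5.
-0.6563 - 0.7002i - 0.085j - 0.2679k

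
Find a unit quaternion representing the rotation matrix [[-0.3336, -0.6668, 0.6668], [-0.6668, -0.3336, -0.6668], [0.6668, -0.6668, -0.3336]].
0.5774i - 0.5774j + 0.5774k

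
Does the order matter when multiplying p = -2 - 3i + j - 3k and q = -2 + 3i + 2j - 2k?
Yes: pq = 5 + 4i - 21j + k ≠ 5 - 4i + 9j + 19k = qp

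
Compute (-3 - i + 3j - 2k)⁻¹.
-0.1304 + 0.0435i - 0.1304j + 0.087k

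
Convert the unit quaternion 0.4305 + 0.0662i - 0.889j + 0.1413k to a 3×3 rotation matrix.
[[-0.6206, -0.2394, -0.7467], [0.004, 0.9513, -0.3082], [0.7841, -0.1942, -0.5894]]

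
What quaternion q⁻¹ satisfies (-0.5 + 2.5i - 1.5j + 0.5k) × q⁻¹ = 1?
-0.0556 - 0.2778i + 0.1667j - 0.0556k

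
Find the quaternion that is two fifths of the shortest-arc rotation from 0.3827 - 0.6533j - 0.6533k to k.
0.2491 - 0.4252j - 0.8701k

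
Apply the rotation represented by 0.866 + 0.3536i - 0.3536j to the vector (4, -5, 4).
(1.8, -7.2, 1.387)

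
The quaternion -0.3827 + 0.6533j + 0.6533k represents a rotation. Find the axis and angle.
axis = (0, √2/2, √2/2), θ = 5π/4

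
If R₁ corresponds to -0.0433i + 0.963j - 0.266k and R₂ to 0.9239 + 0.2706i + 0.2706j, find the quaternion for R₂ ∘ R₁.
-0.2489 - 0.112i + 0.9617j + 0.0265k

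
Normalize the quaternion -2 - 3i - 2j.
-0.4851 - 0.7276i - 0.4851j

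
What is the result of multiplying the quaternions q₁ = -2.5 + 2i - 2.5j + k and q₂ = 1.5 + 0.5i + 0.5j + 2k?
-5.5 - 3.75i - 8.5j - 1.25k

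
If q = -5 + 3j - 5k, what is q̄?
-5 - 3j + 5k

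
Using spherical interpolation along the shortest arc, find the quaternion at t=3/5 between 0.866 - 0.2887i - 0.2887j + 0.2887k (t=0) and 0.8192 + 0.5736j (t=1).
0.9494 - 0.1334i + 0.2511j + 0.1334k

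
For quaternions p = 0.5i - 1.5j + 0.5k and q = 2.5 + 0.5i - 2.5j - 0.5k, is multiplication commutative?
No: pq = -3.75 + 3.25i - 3.25j + 0.75k ≠ -3.75 - 0.75i - 4.25j + 1.75k = qp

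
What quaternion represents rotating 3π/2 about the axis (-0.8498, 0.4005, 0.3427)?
-0.7071 - 0.6009i + 0.2832j + 0.2423k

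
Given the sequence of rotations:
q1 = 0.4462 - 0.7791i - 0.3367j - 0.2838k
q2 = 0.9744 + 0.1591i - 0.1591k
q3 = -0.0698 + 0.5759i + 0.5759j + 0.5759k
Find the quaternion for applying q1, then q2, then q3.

q2 · q1 = 0.5136 - 0.7417i - 0.159j - 0.4011k
q3 · q2 · q1 = 0.7139 + 0.2081i + 0.1107j + 0.6594k
0.7139 + 0.2081i + 0.1107j + 0.6594k


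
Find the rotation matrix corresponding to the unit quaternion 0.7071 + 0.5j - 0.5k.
[[0, 0.7071, 0.7071], [-0.7071, 0.5, -0.5], [-0.7071, -0.5, 0.5]]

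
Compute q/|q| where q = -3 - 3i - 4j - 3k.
-0.4575 - 0.4575i - 0.61j - 0.4575k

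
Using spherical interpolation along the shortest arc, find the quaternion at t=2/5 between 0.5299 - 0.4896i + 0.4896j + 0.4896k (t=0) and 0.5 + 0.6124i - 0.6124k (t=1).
0.1277 - 0.6563i + 0.3495j + 0.6563k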